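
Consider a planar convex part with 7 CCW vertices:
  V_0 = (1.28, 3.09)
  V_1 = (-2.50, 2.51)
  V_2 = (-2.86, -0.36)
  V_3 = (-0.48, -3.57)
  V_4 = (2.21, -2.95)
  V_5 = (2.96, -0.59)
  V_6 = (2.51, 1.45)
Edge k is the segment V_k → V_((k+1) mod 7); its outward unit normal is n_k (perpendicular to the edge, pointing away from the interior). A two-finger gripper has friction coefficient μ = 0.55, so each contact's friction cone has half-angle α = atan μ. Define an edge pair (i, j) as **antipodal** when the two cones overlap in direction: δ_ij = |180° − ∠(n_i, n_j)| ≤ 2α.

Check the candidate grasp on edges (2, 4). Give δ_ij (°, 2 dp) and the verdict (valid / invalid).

δ = 54.18°, valid

α = atan 0.55 = 28.81°;  2α = 57.62°
edge 2: e_2 = (+2.38, -3.21);  n_2 = (-0.8033, -0.5956)
edge 4: e_4 = (+0.75, +2.36);  n_4 = (+0.9530, -0.3029)
∠(n_2, n_4) = 125.82°
δ = |180° − 125.82°| = 54.18°
54.18° ≤ 2α = 57.62°  →  valid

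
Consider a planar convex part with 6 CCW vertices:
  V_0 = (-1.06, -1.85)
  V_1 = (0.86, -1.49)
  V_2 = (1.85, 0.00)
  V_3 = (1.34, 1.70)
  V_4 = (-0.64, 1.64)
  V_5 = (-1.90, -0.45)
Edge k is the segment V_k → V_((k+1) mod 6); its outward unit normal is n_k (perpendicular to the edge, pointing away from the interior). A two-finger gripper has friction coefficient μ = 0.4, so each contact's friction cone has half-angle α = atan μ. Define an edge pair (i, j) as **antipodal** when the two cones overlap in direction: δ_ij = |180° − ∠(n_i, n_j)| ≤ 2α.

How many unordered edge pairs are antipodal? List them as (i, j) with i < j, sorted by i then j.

count = 3; pairs: (0,3), (1,4), (2,5)

α = atan 0.4 = 21.80°;  2α = 43.60°
n_0 = (+0.1843, -0.9829)
n_1 = (+0.8329, -0.5534)
n_2 = (+0.9578, +0.2873)
n_3 = (-0.0303, +0.9995)
n_4 = (-0.8564, +0.5163)
n_5 = (-0.8575, -0.5145)
  (0,1): δ = 134.22°  ·
  (0,2): δ = 83.92°  ·
  (0,3): δ = 8.88°  ✓
  (0,4): δ = 48.30°  ·
  (0,5): δ = 110.34°  ·
  (1,2): δ = 129.70°  ·
  (1,3): δ = 54.66°  ·
  (1,4): δ = 2.52°  ✓
  (1,5): δ = 64.56°  ·
  (2,3): δ = 104.96°  ·
  (2,4): δ = 47.78°  ·
  (2,5): δ = 14.26°  ✓
  (3,4): δ = 122.82°  ·
  (3,5): δ = 60.77°  ·
  (4,5): δ = 117.95°  ·
antipodal pairs: 3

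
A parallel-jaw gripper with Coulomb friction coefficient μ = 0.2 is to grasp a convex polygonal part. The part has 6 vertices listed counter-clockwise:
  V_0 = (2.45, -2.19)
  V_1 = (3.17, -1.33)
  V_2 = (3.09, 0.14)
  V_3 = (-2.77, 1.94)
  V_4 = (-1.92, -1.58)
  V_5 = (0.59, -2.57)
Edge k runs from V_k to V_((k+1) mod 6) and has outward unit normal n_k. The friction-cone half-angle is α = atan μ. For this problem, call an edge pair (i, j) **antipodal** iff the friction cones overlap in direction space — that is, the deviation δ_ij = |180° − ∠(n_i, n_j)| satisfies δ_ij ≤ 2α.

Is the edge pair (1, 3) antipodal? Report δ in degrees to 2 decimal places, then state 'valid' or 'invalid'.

α = atan 0.2 = 11.31°;  2α = 22.62°
edge 1: e_1 = (-0.08, +1.47);  n_1 = (+0.9985, +0.0543)
edge 3: e_3 = (+0.85, -3.52);  n_3 = (-0.9721, -0.2347)
∠(n_1, n_3) = 169.54°
δ = |180° − 169.54°| = 10.46°
10.46° ≤ 2α = 22.62°  →  valid

δ = 10.46°, valid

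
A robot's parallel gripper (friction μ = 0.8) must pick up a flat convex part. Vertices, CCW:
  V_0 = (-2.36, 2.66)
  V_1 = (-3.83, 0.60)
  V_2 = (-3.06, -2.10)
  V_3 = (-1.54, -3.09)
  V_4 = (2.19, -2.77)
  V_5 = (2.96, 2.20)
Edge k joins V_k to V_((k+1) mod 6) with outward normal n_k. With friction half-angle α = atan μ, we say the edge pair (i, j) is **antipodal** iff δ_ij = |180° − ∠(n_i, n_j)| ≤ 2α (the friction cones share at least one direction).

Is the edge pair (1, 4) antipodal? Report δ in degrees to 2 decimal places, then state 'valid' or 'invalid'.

δ = 24.72°, valid

α = atan 0.8 = 38.66°;  2α = 77.32°
edge 1: e_1 = (+0.77, -2.70);  n_1 = (-0.9617, -0.2743)
edge 4: e_4 = (+0.77, +4.97);  n_4 = (+0.9882, -0.1531)
∠(n_1, n_4) = 155.28°
δ = |180° − 155.28°| = 24.72°
24.72° ≤ 2α = 77.32°  →  valid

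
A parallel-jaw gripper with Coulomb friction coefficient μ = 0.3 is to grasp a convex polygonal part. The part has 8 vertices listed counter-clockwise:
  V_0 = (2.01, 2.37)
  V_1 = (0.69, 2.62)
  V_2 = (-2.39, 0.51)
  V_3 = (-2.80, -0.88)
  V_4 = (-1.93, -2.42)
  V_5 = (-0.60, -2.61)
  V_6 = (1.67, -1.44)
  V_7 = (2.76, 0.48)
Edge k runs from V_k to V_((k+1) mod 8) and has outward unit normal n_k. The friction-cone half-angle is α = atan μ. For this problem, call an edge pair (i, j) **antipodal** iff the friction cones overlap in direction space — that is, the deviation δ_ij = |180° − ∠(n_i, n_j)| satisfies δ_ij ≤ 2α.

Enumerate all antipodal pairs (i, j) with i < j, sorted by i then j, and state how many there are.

α = atan 0.3 = 16.70°;  2α = 33.40°
n_0 = (+0.1861, +0.9825)
n_1 = (-0.5652, +0.8250)
n_2 = (-0.9591, +0.2829)
n_3 = (-0.8707, -0.4919)
n_4 = (-0.1414, -0.9899)
n_5 = (+0.4581, -0.8889)
n_6 = (+0.8696, -0.4937)
n_7 = (+0.9295, +0.3688)
  (0,1): δ = 134.86°  ·
  (0,2): δ = 95.71°  ·
  (0,3): δ = 49.81°  ·
  (0,4): δ = 2.59°  ✓
  (0,5): δ = 37.99°  ·
  (0,6): δ = 71.14°  ·
  (0,7): δ = 122.37°  ·
  (1,2): δ = 140.85°  ·
  (1,3): δ = 94.95°  ·
  (1,4): δ = 42.54°  ·
  (1,5): δ = 7.15°  ✓
  (1,6): δ = 26.00°  ✓
  (1,7): δ = 77.23°  ·
  (2,3): δ = 134.10°  ·
  (2,4): δ = 81.70°  ·
  (2,5): δ = 46.30°  ·
  (2,6): δ = 13.15°  ✓
  (2,7): δ = 38.08°  ·
  (3,4): δ = 127.59°  ·
  (3,5): δ = 92.20°  ·
  (3,6): δ = 59.05°  ·
  (3,7): δ = 7.82°  ✓
  (4,5): δ = 144.60°  ·
  (4,6): δ = 111.45°  ·
  (4,7): δ = 60.23°  ·
  (5,6): δ = 146.85°  ·
  (5,7): δ = 95.62°  ·
  (6,7): δ = 128.77°  ·
antipodal pairs: 5

count = 5; pairs: (0,4), (1,5), (1,6), (2,6), (3,7)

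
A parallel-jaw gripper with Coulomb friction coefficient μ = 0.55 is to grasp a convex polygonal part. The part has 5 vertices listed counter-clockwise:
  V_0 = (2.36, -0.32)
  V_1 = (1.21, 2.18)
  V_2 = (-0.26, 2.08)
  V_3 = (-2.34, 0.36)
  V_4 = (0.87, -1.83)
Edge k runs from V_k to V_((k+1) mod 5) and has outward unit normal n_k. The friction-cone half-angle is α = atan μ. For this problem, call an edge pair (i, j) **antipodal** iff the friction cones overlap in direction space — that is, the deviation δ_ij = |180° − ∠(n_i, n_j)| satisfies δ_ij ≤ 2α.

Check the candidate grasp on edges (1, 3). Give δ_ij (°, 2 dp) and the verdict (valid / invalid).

δ = 38.20°, valid

α = atan 0.55 = 28.81°;  2α = 57.62°
edge 1: e_1 = (-1.47, -0.10);  n_1 = (-0.0679, +0.9977)
edge 3: e_3 = (+3.21, -2.19);  n_3 = (-0.5636, -0.8261)
∠(n_1, n_3) = 141.80°
δ = |180° − 141.80°| = 38.20°
38.20° ≤ 2α = 57.62°  →  valid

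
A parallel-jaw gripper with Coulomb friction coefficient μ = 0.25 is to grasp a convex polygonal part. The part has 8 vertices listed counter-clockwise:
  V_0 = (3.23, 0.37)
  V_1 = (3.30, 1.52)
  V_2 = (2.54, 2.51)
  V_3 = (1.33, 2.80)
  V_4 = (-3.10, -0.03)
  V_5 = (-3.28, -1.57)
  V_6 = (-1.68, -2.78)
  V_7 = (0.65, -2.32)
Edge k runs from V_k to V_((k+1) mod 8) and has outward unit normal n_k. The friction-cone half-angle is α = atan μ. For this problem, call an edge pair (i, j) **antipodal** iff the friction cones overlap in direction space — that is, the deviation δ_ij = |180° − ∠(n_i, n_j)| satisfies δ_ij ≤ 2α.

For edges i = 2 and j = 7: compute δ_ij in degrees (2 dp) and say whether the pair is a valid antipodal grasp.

δ = 59.67°, invalid

α = atan 0.25 = 14.04°;  2α = 28.07°
edge 2: e_2 = (-1.21, +0.29);  n_2 = (+0.2331, +0.9725)
edge 7: e_7 = (+2.58, +2.69);  n_7 = (+0.7217, -0.6922)
∠(n_2, n_7) = 120.33°
δ = |180° − 120.33°| = 59.67°
59.67° > 2α = 28.07°  →  invalid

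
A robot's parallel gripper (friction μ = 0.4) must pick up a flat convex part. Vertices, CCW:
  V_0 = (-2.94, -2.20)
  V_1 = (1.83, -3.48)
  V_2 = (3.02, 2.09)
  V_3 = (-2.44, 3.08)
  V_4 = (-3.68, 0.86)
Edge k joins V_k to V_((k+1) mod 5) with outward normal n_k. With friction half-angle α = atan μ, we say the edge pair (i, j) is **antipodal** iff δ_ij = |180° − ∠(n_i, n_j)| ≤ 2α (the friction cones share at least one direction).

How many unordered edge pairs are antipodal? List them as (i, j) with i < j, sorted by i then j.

α = atan 0.4 = 21.80°;  2α = 43.60°
n_0 = (-0.2592, -0.9658)
n_1 = (+0.9779, -0.2089)
n_2 = (+0.1784, +0.9840)
n_3 = (-0.8730, +0.4876)
n_4 = (-0.9720, -0.2351)
  (0,1): δ = 87.04°  ·
  (0,2): δ = 4.74°  ✓
  (0,3): δ = 75.84°  ·
  (0,4): δ = 118.62°  ·
  (1,2): δ = 88.22°  ·
  (1,3): δ = 17.13°  ✓
  (1,4): δ = 25.65°  ✓
  (2,3): δ = 108.91°  ·
  (2,4): δ = 66.13°  ·
  (3,4): δ = 137.22°  ·
antipodal pairs: 3

count = 3; pairs: (0,2), (1,3), (1,4)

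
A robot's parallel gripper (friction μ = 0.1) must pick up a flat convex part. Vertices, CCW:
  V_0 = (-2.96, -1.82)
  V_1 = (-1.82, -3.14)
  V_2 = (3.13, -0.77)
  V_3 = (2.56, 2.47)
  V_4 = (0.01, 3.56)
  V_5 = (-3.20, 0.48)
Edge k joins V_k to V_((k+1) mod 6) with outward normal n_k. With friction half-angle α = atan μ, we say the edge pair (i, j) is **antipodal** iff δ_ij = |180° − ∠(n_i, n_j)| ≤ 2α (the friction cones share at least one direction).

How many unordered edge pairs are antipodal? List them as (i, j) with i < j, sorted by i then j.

count = 1; pairs: (2,5)

α = atan 0.1 = 5.71°;  2α = 11.42°
n_0 = (-0.7568, -0.6536)
n_1 = (+0.4318, -0.9019)
n_2 = (+0.9849, +0.1733)
n_3 = (+0.3930, +0.9195)
n_4 = (-0.6923, +0.7216)
n_5 = (-0.9946, -0.1038)
  (0,1): δ = 105.23°  ·
  (0,2): δ = 30.84°  ·
  (0,3): δ = 26.04°  ·
  (0,4): δ = 93.00°  ·
  (0,5): δ = 145.14°  ·
  (1,2): δ = 105.61°  ·
  (1,3): δ = 48.73°  ·
  (1,4): δ = 18.23°  ·
  (1,5): δ = 70.37°  ·
  (2,3): δ = 123.12°  ·
  (2,4): δ = 56.16°  ·
  (2,5): δ = 4.02°  ✓
  (3,4): δ = 113.04°  ·
  (3,5): δ = 60.90°  ·
  (4,5): δ = 127.86°  ·
antipodal pairs: 1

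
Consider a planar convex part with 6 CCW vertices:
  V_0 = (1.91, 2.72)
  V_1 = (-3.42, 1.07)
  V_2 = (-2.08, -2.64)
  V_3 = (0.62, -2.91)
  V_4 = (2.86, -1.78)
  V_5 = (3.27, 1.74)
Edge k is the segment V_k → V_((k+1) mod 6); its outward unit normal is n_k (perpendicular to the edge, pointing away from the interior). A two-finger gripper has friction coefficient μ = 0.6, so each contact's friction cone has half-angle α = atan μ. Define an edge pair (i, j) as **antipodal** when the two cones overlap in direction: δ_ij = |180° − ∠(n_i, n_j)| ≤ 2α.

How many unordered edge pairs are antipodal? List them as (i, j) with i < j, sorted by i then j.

count = 5; pairs: (0,2), (0,3), (1,4), (1,5), (2,5)

α = atan 0.6 = 30.96°;  2α = 61.93°
n_0 = (-0.2957, +0.9553)
n_1 = (-0.9405, -0.3397)
n_2 = (-0.0995, -0.9950)
n_3 = (+0.4504, -0.8928)
n_4 = (+0.9933, -0.1157)
n_5 = (+0.5846, +0.8113)
  (0,1): δ = 87.34°  ·
  (0,2): δ = 22.91°  ✓
  (0,3): δ = 9.57°  ✓
  (0,4): δ = 66.16°  ·
  (0,5): δ = 127.02°  ·
  (1,2): δ = 115.57°  ·
  (1,3): δ = 83.09°  ·
  (1,4): δ = 26.50°  ✓
  (1,5): δ = 34.36°  ✓
  (2,3): δ = 147.52°  ·
  (2,4): δ = 90.93°  ·
  (2,5): δ = 30.07°  ✓
  (3,4): δ = 123.41°  ·
  (3,5): δ = 62.55°  ·
  (4,5): δ = 119.13°  ·
antipodal pairs: 5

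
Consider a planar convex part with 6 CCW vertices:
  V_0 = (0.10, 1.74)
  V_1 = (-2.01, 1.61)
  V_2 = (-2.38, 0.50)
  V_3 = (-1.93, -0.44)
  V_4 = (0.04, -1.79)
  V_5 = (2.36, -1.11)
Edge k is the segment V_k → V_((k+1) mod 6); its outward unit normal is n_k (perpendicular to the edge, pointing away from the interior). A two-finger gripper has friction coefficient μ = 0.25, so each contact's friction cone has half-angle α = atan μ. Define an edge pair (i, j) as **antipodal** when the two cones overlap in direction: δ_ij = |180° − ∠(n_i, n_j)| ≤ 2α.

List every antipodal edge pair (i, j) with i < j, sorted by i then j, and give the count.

count = 3; pairs: (0,4), (2,5), (3,5)

α = atan 0.25 = 14.04°;  2α = 28.07°
n_0 = (-0.0615, +0.9981)
n_1 = (-0.9487, +0.3162)
n_2 = (-0.9020, -0.4318)
n_3 = (-0.5653, -0.8249)
n_4 = (+0.2813, -0.9596)
n_5 = (+0.7835, +0.6213)
  (0,1): δ = 111.96°  ·
  (0,2): δ = 67.94°  ·
  (0,3): δ = 37.95°  ·
  (0,4): δ = 12.81°  ✓
  (0,5): δ = 124.89°  ·
  (1,2): δ = 135.98°  ·
  (1,3): δ = 105.99°  ·
  (1,4): δ = 55.23°  ·
  (1,5): δ = 56.85°  ·
  (2,3): δ = 150.00°  ·
  (2,4): δ = 99.25°  ·
  (2,5): δ = 12.83°  ✓
  (3,4): δ = 129.24°  ·
  (3,5): δ = 17.16°  ✓
  (4,5): δ = 67.92°  ·
antipodal pairs: 3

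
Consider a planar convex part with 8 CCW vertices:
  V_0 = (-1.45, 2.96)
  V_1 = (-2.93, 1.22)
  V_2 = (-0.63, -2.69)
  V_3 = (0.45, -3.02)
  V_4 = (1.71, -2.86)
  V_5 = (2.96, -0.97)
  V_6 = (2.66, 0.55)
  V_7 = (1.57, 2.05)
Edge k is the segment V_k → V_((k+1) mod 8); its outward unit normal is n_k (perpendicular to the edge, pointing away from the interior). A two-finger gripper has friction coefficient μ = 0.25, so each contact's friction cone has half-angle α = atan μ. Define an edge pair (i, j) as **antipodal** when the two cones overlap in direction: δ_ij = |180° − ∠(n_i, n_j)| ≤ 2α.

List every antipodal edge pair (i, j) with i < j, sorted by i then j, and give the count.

α = atan 0.25 = 14.04°;  2α = 28.07°
n_0 = (-0.7617, +0.6479)
n_1 = (-0.8619, -0.5070)
n_2 = (-0.2922, -0.9564)
n_3 = (+0.1260, -0.9920)
n_4 = (+0.8341, -0.5516)
n_5 = (+0.9811, +0.1936)
n_6 = (+0.8090, +0.5879)
n_7 = (+0.2885, +0.9575)
  (0,1): δ = 109.15°  ·
  (0,2): δ = 66.61°  ·
  (0,3): δ = 42.38°  ·
  (0,4): δ = 6.90°  ✓
  (0,5): δ = 51.55°  ·
  (0,6): δ = 76.39°  ·
  (0,7): δ = 113.61°  ·
  (1,2): δ = 137.46°  ·
  (1,3): δ = 113.23°  ·
  (1,4): δ = 63.95°  ·
  (1,5): δ = 19.30°  ✓
  (1,6): δ = 5.54°  ✓
  (1,7): δ = 42.77°  ·
  (2,3): δ = 155.77°  ·
  (2,4): δ = 106.49°  ·
  (2,5): δ = 61.84°  ·
  (2,6): δ = 37.00°  ·
  (2,7): δ = 0.22°  ✓
  (3,4): δ = 130.72°  ·
  (3,5): δ = 86.07°  ·
  (3,6): δ = 61.23°  ·
  (3,7): δ = 24.01°  ✓
  (4,5): δ = 135.36°  ·
  (4,6): δ = 110.52°  ·
  (4,7): δ = 73.29°  ·
  (5,6): δ = 155.16°  ·
  (5,7): δ = 117.93°  ·
  (6,7): δ = 142.77°  ·
antipodal pairs: 5

count = 5; pairs: (0,4), (1,5), (1,6), (2,7), (3,7)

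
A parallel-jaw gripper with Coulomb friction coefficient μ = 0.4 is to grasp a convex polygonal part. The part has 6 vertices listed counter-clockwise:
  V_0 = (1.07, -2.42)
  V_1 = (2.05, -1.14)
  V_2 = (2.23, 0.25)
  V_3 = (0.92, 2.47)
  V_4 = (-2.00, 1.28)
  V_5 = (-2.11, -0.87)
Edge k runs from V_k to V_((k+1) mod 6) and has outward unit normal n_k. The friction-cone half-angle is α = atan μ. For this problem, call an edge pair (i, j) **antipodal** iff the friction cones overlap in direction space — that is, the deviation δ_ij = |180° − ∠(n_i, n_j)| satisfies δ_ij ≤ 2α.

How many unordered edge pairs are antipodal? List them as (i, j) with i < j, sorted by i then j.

count = 5; pairs: (0,3), (0,4), (1,4), (2,4), (2,5)

α = atan 0.4 = 21.80°;  2α = 43.60°
n_0 = (+0.7940, -0.6079)
n_1 = (+0.9917, -0.1284)
n_2 = (+0.8612, +0.5082)
n_3 = (-0.3774, +0.9261)
n_4 = (-0.9987, +0.0511)
n_5 = (-0.4381, -0.8989)
  (0,1): δ = 149.94°  ·
  (0,2): δ = 112.02°  ·
  (0,3): δ = 30.39°  ✓
  (0,4): δ = 34.51°  ✓
  (0,5): δ = 101.45°  ·
  (1,2): δ = 142.08°  ·
  (1,3): δ = 60.45°  ·
  (1,4): δ = 4.45°  ✓
  (1,5): δ = 71.39°  ·
  (2,3): δ = 98.37°  ·
  (2,4): δ = 33.47°  ✓
  (2,5): δ = 33.47°  ✓
  (3,4): δ = 115.10°  ·
  (3,5): δ = 48.16°  ·
  (4,5): δ = 113.06°  ·
antipodal pairs: 5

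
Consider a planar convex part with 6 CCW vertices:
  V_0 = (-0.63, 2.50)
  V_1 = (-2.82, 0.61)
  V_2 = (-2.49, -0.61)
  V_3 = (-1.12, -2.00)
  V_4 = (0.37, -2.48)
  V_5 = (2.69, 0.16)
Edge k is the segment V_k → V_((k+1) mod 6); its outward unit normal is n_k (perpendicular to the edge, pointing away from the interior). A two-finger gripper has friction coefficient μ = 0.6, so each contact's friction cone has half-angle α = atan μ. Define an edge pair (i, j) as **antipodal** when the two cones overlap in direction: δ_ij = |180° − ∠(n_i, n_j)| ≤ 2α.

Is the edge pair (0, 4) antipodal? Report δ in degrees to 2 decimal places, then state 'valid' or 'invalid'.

δ = 7.90°, valid

α = atan 0.6 = 30.96°;  2α = 61.93°
edge 0: e_0 = (-2.19, -1.89);  n_0 = (-0.6533, +0.7571)
edge 4: e_4 = (+2.32, +2.64);  n_4 = (+0.7512, -0.6601)
∠(n_0, n_4) = 172.10°
δ = |180° − 172.10°| = 7.90°
7.90° ≤ 2α = 61.93°  →  valid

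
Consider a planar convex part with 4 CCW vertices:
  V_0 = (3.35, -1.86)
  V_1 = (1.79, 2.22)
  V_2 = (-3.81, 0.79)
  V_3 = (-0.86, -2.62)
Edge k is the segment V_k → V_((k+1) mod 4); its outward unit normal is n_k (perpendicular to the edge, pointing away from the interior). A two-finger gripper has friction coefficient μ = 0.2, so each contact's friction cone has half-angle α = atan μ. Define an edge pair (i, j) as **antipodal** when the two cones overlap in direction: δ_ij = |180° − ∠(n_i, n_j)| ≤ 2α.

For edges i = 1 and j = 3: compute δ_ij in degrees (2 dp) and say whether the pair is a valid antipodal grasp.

δ = 4.09°, valid

α = atan 0.2 = 11.31°;  2α = 22.62°
edge 1: e_1 = (-5.60, -1.43);  n_1 = (-0.2474, +0.9689)
edge 3: e_3 = (+4.21, +0.76);  n_3 = (+0.1777, -0.9841)
∠(n_1, n_3) = 175.91°
δ = |180° − 175.91°| = 4.09°
4.09° ≤ 2α = 22.62°  →  valid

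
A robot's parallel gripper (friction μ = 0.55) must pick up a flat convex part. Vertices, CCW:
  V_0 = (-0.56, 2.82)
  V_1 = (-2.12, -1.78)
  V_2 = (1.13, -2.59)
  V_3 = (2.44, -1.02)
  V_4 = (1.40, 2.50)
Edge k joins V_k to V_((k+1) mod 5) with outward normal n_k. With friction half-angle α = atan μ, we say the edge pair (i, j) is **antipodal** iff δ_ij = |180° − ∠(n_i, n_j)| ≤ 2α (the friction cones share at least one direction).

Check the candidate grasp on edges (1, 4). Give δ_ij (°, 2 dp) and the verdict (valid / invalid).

α = atan 0.55 = 28.81°;  2α = 57.62°
edge 1: e_1 = (+3.25, -0.81);  n_1 = (-0.2418, -0.9703)
edge 4: e_4 = (-1.96, +0.32);  n_4 = (+0.1611, +0.9869)
∠(n_1, n_4) = 175.28°
δ = |180° − 175.28°| = 4.72°
4.72° ≤ 2α = 57.62°  →  valid

δ = 4.72°, valid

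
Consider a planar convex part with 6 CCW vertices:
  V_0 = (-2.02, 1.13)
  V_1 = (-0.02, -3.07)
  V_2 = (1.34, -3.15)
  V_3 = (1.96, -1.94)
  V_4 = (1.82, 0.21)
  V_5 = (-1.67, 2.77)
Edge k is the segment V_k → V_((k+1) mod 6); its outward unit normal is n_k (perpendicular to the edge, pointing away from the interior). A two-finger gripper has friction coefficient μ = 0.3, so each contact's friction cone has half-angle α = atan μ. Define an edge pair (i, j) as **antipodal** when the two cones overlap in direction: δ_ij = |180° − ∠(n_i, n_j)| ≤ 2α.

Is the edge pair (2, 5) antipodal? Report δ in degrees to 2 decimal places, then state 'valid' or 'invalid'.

δ = 15.08°, valid

α = atan 0.3 = 16.70°;  2α = 33.40°
edge 2: e_2 = (+0.62, +1.21);  n_2 = (+0.8900, -0.4560)
edge 5: e_5 = (-0.35, -1.64);  n_5 = (-0.9780, +0.2087)
∠(n_2, n_5) = 164.92°
δ = |180° − 164.92°| = 15.08°
15.08° ≤ 2α = 33.40°  →  valid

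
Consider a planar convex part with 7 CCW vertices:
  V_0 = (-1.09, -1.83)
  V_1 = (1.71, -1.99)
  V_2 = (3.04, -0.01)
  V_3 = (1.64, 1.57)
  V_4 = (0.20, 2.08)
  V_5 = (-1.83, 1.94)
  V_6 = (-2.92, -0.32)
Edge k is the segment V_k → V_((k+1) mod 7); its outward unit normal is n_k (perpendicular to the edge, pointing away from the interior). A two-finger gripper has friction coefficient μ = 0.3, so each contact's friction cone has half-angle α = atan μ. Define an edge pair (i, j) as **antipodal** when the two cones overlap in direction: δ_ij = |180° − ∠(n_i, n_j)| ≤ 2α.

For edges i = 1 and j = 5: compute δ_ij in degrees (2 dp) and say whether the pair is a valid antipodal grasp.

δ = 8.14°, valid

α = atan 0.3 = 16.70°;  2α = 33.40°
edge 1: e_1 = (+1.33, +1.98);  n_1 = (+0.8301, -0.5576)
edge 5: e_5 = (-1.09, -2.26);  n_5 = (-0.9007, +0.4344)
∠(n_1, n_5) = 171.86°
δ = |180° − 171.86°| = 8.14°
8.14° ≤ 2α = 33.40°  →  valid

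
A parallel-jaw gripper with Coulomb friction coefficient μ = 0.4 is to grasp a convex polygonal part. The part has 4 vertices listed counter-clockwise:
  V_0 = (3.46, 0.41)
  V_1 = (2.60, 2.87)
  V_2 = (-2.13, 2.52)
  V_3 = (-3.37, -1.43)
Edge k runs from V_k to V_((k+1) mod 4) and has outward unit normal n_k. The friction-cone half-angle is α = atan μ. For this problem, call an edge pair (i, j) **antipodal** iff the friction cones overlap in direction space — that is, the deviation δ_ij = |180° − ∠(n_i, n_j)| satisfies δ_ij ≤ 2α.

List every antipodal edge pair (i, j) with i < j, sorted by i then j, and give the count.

α = atan 0.4 = 21.80°;  2α = 43.60°
n_0 = (+0.9440, +0.3300)
n_1 = (-0.0738, +0.9973)
n_2 = (-0.9541, +0.2995)
n_3 = (+0.2601, -0.9656)
  (0,1): δ = 105.04°  ·
  (0,2): δ = 36.70°  ✓
  (0,3): δ = 85.81°  ·
  (1,2): δ = 111.66°  ·
  (1,3): δ = 10.85°  ✓
  (2,3): δ = 57.49°  ·
antipodal pairs: 2

count = 2; pairs: (0,2), (1,3)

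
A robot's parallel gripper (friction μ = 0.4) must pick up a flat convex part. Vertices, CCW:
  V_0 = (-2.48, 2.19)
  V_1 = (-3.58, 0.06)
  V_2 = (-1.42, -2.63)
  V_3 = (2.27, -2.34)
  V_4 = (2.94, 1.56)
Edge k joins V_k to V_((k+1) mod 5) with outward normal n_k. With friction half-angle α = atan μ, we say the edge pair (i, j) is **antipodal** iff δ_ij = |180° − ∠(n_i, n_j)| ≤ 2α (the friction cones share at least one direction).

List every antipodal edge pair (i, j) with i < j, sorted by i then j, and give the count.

α = atan 0.4 = 21.80°;  2α = 43.60°
n_0 = (-0.8885, +0.4589)
n_1 = (-0.7797, -0.6261)
n_2 = (+0.0783, -0.9969)
n_3 = (+0.9856, -0.1693)
n_4 = (+0.1155, +0.9933)
  (0,1): δ = 113.92°  ·
  (0,2): δ = 58.19°  ·
  (0,3): δ = 17.57°  ✓
  (0,4): δ = 110.68°  ·
  (1,2): δ = 124.27°  ·
  (1,3): δ = 48.51°  ·
  (1,4): δ = 44.61°  ·
  (2,3): δ = 104.24°  ·
  (2,4): δ = 11.12°  ✓
  (3,4): δ = 86.88°  ·
antipodal pairs: 2

count = 2; pairs: (0,3), (2,4)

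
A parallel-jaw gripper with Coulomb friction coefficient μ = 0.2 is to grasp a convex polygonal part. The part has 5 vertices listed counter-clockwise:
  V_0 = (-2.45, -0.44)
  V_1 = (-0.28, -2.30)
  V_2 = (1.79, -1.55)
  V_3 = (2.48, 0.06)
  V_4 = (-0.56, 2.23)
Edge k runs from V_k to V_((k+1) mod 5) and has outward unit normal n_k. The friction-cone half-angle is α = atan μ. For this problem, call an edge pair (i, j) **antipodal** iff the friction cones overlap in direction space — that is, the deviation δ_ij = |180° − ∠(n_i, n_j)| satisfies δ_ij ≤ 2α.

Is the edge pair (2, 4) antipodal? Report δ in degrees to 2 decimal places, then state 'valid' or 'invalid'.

δ = 12.09°, valid

α = atan 0.2 = 11.31°;  2α = 22.62°
edge 2: e_2 = (+0.69, +1.61);  n_2 = (+0.9191, -0.3939)
edge 4: e_4 = (-1.89, -2.67);  n_4 = (-0.8162, +0.5778)
∠(n_2, n_4) = 167.91°
δ = |180° − 167.91°| = 12.09°
12.09° ≤ 2α = 22.62°  →  valid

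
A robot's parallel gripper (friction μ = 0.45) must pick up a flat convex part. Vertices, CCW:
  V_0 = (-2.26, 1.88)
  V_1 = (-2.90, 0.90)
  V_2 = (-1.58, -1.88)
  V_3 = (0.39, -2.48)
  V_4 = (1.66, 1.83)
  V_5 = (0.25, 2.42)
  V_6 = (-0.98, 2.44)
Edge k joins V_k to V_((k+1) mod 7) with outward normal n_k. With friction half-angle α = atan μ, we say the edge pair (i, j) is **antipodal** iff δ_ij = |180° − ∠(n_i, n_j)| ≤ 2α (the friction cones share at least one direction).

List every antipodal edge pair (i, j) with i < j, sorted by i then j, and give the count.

count = 6; pairs: (0,3), (1,3), (1,4), (2,4), (2,5), (2,6)

α = atan 0.45 = 24.23°;  2α = 48.46°
n_0 = (-0.8373, +0.5468)
n_1 = (-0.9033, -0.4289)
n_2 = (-0.2914, -0.9566)
n_3 = (+0.9592, -0.2826)
n_4 = (+0.3860, +0.9225)
n_5 = (+0.0163, +0.9999)
n_6 = (-0.4008, +0.9162)
  (0,1): δ = 121.45°  ·
  (0,2): δ = 73.79°  ·
  (0,3): δ = 16.73°  ✓
  (0,4): δ = 100.44°  ·
  (0,5): δ = 122.22°  ·
  (0,6): δ = 146.78°  ·
  (1,2): δ = 132.34°  ·
  (1,3): δ = 41.82°  ✓
  (1,4): δ = 41.89°  ✓
  (1,5): δ = 63.67°  ·
  (1,6): δ = 88.23°  ·
  (2,3): δ = 89.48°  ·
  (2,4): δ = 5.77°  ✓
  (2,5): δ = 16.01°  ✓
  (2,6): δ = 40.57°  ✓
  (3,4): δ = 96.29°  ·
  (3,5): δ = 74.51°  ·
  (3,6): δ = 49.95°  ·
  (4,5): δ = 158.23°  ·
  (4,6): δ = 133.66°  ·
  (5,6): δ = 155.44°  ·
antipodal pairs: 6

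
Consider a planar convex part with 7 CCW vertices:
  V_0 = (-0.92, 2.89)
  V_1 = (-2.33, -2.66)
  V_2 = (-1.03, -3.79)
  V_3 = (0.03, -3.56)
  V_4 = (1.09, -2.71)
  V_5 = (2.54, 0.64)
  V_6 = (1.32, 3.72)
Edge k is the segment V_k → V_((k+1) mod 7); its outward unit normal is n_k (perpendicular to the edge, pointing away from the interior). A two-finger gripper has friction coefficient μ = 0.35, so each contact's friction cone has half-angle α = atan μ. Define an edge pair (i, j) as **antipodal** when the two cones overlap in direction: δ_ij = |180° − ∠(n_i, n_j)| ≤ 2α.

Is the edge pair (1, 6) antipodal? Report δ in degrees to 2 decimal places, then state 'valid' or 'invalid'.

δ = 61.33°, invalid

α = atan 0.35 = 19.29°;  2α = 38.58°
edge 1: e_1 = (+1.30, -1.13);  n_1 = (-0.6560, -0.7547)
edge 6: e_6 = (-2.24, -0.83);  n_6 = (-0.3475, +0.9377)
∠(n_1, n_6) = 118.67°
δ = |180° − 118.67°| = 61.33°
61.33° > 2α = 38.58°  →  invalid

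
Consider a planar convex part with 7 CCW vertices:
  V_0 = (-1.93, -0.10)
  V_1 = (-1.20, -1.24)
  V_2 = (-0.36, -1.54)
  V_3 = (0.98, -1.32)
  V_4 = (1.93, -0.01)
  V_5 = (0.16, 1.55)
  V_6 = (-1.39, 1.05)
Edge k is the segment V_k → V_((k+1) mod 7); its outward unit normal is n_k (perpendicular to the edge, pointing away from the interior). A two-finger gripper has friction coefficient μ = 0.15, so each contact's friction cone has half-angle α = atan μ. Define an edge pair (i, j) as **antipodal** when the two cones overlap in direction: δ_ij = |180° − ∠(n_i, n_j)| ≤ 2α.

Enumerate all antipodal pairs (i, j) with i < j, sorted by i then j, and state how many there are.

count = 3; pairs: (0,4), (2,5), (3,6)

α = atan 0.15 = 8.53°;  2α = 17.06°
n_0 = (-0.8421, -0.5393)
n_1 = (-0.3363, -0.9417)
n_2 = (+0.1620, -0.9868)
n_3 = (+0.8095, -0.5871)
n_4 = (+0.6612, +0.7502)
n_5 = (-0.3070, +0.9517)
n_6 = (-0.9052, +0.4250)
  (0,1): δ = 142.29°  ·
  (0,2): δ = 113.31°  ·
  (0,3): δ = 68.58°  ·
  (0,4): δ = 15.97°  ✓
  (0,5): δ = 75.25°  ·
  (0,6): δ = 122.21°  ·
  (1,2): δ = 151.02°  ·
  (1,3): δ = 106.30°  ·
  (1,4): δ = 21.74°  ·
  (1,5): δ = 37.53°  ·
  (1,6): δ = 84.50°  ·
  (2,3): δ = 135.27°  ·
  (2,4): δ = 50.72°  ·
  (2,5): δ = 8.56°  ✓
  (2,6): δ = 55.52°  ·
  (3,4): δ = 95.44°  ·
  (3,5): δ = 36.17°  ·
  (3,6): δ = 10.80°  ✓
  (4,5): δ = 120.73°  ·
  (4,6): δ = 73.76°  ·
  (5,6): δ = 133.03°  ·
antipodal pairs: 3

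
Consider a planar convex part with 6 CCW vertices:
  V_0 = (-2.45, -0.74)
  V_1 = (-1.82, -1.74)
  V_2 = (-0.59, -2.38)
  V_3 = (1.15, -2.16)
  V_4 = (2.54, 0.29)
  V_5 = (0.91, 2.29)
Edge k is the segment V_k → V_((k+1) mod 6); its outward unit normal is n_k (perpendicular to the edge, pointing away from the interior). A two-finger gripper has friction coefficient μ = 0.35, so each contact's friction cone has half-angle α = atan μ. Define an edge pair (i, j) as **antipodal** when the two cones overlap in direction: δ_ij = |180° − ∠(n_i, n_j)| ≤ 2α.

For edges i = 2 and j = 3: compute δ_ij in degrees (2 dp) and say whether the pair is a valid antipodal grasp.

δ = 126.77°, invalid

α = atan 0.35 = 19.29°;  2α = 38.58°
edge 2: e_2 = (+1.74, +0.22);  n_2 = (+0.1254, -0.9921)
edge 3: e_3 = (+1.39, +2.45);  n_3 = (+0.8698, -0.4935)
∠(n_2, n_3) = 53.23°
δ = |180° − 53.23°| = 126.77°
126.77° > 2α = 38.58°  →  invalid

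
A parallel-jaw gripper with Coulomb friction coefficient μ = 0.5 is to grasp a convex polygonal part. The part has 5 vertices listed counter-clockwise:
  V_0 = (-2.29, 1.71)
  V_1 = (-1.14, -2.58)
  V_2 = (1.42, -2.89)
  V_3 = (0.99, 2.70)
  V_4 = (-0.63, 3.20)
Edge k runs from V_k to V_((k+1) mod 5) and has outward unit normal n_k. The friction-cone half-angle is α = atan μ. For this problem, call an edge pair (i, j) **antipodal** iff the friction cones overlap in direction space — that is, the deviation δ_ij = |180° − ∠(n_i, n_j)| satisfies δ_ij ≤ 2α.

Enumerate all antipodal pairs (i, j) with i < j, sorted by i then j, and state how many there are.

α = atan 0.5 = 26.57°;  2α = 53.13°
n_0 = (-0.9659, -0.2589)
n_1 = (-0.1202, -0.9927)
n_2 = (+0.9971, +0.0767)
n_3 = (+0.2949, +0.9555)
n_4 = (-0.6680, +0.7442)
  (0,1): δ = 111.91°  ·
  (0,2): δ = 10.61°  ✓
  (0,3): δ = 57.84°  ·
  (0,4): δ = 116.90°  ·
  (1,2): δ = 78.70°  ·
  (1,3): δ = 10.25°  ✓
  (1,4): δ = 48.82°  ✓
  (2,3): δ = 111.55°  ·
  (2,4): δ = 52.49°  ✓
  (3,4): δ = 120.94°  ·
antipodal pairs: 4

count = 4; pairs: (0,2), (1,3), (1,4), (2,4)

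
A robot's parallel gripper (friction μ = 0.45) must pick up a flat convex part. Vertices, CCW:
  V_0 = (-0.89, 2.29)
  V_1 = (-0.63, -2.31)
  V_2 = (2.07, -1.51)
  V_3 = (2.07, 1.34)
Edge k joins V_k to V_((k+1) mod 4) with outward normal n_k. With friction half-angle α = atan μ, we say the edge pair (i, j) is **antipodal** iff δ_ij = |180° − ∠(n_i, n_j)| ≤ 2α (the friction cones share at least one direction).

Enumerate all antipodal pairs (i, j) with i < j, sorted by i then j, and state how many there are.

count = 2; pairs: (0,2), (1,3)

α = atan 0.45 = 24.23°;  2α = 48.46°
n_0 = (-0.9984, -0.0564)
n_1 = (+0.2841, -0.9588)
n_2 = (+1.0000, -0.0000)
n_3 = (+0.3056, +0.9522)
  (0,1): δ = 76.73°  ·
  (0,2): δ = 3.24°  ✓
  (0,3): δ = 68.97°  ·
  (1,2): δ = 106.50°  ·
  (1,3): δ = 34.30°  ✓
  (2,3): δ = 107.79°  ·
antipodal pairs: 2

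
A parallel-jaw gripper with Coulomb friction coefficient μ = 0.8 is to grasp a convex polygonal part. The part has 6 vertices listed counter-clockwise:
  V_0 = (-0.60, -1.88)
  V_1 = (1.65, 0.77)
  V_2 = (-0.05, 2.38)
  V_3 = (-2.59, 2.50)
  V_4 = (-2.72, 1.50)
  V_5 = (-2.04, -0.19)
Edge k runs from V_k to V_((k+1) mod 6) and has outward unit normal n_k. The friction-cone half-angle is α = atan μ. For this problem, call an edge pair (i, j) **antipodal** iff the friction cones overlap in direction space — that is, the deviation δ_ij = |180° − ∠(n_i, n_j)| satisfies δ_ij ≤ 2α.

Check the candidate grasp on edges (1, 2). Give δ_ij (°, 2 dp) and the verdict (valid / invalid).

α = atan 0.8 = 38.66°;  2α = 77.32°
edge 1: e_1 = (-1.70, +1.61);  n_1 = (+0.6876, +0.7261)
edge 2: e_2 = (-2.54, +0.12);  n_2 = (+0.0472, +0.9989)
∠(n_1, n_2) = 40.74°
δ = |180° − 40.74°| = 139.26°
139.26° > 2α = 77.32°  →  invalid

δ = 139.26°, invalid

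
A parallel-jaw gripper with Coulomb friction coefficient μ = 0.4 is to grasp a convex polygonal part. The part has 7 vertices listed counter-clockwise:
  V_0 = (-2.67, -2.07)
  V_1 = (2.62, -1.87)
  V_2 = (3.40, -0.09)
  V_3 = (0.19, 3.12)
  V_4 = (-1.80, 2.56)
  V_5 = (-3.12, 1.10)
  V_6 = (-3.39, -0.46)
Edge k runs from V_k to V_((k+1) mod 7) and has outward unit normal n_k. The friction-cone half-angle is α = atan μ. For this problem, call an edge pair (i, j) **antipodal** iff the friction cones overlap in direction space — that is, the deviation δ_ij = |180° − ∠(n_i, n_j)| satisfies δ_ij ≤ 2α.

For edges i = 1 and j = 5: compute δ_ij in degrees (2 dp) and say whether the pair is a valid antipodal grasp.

δ = 13.84°, valid

α = atan 0.4 = 21.80°;  2α = 43.60°
edge 1: e_1 = (+0.78, +1.78);  n_1 = (+0.9159, -0.4014)
edge 5: e_5 = (-0.27, -1.56);  n_5 = (-0.9854, +0.1705)
∠(n_1, n_5) = 166.16°
δ = |180° − 166.16°| = 13.84°
13.84° ≤ 2α = 43.60°  →  valid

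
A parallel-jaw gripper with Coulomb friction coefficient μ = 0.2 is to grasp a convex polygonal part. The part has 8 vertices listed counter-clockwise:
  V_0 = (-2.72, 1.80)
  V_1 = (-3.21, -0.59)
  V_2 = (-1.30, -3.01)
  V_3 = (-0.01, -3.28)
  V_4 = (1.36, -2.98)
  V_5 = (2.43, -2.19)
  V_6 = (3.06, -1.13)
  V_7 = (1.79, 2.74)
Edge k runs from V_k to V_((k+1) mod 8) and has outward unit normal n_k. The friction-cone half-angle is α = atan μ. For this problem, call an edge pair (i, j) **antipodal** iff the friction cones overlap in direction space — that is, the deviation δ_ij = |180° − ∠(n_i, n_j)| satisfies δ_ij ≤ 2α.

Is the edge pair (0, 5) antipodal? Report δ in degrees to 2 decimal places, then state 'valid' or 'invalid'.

α = atan 0.2 = 11.31°;  2α = 22.62°
edge 0: e_0 = (-0.49, -2.39);  n_0 = (-0.9796, +0.2008)
edge 5: e_5 = (+0.63, +1.06);  n_5 = (+0.8596, -0.5109)
∠(n_0, n_5) = 160.86°
δ = |180° − 160.86°| = 19.14°
19.14° ≤ 2α = 22.62°  →  valid

δ = 19.14°, valid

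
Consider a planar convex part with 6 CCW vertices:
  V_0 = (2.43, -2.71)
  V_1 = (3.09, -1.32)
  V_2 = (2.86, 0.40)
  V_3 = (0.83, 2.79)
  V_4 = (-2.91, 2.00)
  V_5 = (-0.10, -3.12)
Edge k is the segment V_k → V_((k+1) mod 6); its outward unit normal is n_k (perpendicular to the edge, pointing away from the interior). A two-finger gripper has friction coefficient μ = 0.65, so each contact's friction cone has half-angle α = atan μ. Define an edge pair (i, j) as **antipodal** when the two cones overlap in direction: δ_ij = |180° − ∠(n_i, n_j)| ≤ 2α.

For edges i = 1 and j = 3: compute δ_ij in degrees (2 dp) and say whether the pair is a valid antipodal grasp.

δ = 85.69°, invalid

α = atan 0.65 = 33.02°;  2α = 66.05°
edge 1: e_1 = (-0.23, +1.72);  n_1 = (+0.9912, +0.1325)
edge 3: e_3 = (-3.74, -0.79);  n_3 = (-0.2067, +0.9784)
∠(n_1, n_3) = 94.31°
δ = |180° − 94.31°| = 85.69°
85.69° > 2α = 66.05°  →  invalid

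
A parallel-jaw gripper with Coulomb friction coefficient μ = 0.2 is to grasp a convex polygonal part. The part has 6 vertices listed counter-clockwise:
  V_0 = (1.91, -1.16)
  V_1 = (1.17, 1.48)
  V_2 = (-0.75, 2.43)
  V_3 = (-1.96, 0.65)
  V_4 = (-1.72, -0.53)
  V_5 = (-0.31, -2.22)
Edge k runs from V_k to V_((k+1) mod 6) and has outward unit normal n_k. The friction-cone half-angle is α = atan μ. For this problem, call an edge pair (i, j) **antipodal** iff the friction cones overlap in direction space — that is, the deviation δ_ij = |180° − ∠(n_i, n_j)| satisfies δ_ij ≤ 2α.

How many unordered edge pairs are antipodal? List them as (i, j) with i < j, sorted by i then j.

count = 1; pairs: (0,3)

α = atan 0.2 = 11.31°;  2α = 22.62°
n_0 = (+0.9629, +0.2699)
n_1 = (+0.4435, +0.8963)
n_2 = (-0.8270, +0.5622)
n_3 = (-0.9799, -0.1993)
n_4 = (-0.7678, -0.6406)
n_5 = (+0.4309, -0.9024)
  (0,1): δ = 131.98°  ·
  (0,2): δ = 49.87°  ·
  (0,3): δ = 4.16°  ✓
  (0,4): δ = 24.18°  ·
  (0,5): δ = 99.87°  ·
  (1,2): δ = 97.88°  ·
  (1,3): δ = 52.18°  ·
  (1,4): δ = 23.84°  ·
  (1,5): δ = 51.85°  ·
  (2,3): δ = 134.30°  ·
  (2,4): δ = 105.95°  ·
  (2,5): δ = 30.27°  ·
  (3,4): δ = 151.66°  ·
  (3,5): δ = 75.97°  ·
  (4,5): δ = 104.32°  ·
antipodal pairs: 1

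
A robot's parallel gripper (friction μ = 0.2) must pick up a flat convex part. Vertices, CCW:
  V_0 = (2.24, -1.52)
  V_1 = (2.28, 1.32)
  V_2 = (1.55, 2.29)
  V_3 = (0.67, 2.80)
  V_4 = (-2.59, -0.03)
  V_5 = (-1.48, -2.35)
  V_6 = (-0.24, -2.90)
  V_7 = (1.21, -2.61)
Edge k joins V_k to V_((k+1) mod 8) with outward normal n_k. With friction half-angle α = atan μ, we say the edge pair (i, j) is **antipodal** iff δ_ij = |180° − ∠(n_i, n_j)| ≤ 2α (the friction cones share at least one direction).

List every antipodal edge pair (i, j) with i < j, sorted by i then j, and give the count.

count = 3; pairs: (1,4), (2,5), (3,7)

α = atan 0.2 = 11.31°;  2α = 22.62°
n_0 = (+0.9999, -0.0141)
n_1 = (+0.7990, +0.6013)
n_2 = (+0.5014, +0.8652)
n_3 = (-0.6555, +0.7552)
n_4 = (-0.9021, -0.4316)
n_5 = (-0.4055, -0.9141)
n_6 = (+0.1961, -0.9806)
n_7 = (+0.7268, -0.6868)
  (0,1): δ = 142.23°  ·
  (0,2): δ = 119.29°  ·
  (0,3): δ = 48.23°  ·
  (0,4): δ = 26.38°  ·
  (0,5): δ = 66.89°  ·
  (0,6): δ = 102.12°  ·
  (0,7): δ = 137.43°  ·
  (1,2): δ = 157.06°  ·
  (1,3): δ = 86.00°  ·
  (1,4): δ = 11.40°  ✓
  (1,5): δ = 29.12°  ·
  (1,6): δ = 64.35°  ·
  (1,7): δ = 99.66°  ·
  (2,3): δ = 108.94°  ·
  (2,4): δ = 34.34°  ·
  (2,5): δ = 6.17°  ✓
  (2,6): δ = 41.40°  ·
  (2,7): δ = 76.72°  ·
  (3,4): δ = 105.39°  ·
  (3,5): δ = 64.88°  ·
  (3,6): δ = 29.65°  ·
  (3,7): δ = 5.66°  ✓
  (4,5): δ = 139.49°  ·
  (4,6): δ = 104.26°  ·
  (4,7): δ = 68.95°  ·
  (5,6): δ = 144.77°  ·
  (5,7): δ = 109.46°  ·
  (6,7): δ = 144.69°  ·
antipodal pairs: 3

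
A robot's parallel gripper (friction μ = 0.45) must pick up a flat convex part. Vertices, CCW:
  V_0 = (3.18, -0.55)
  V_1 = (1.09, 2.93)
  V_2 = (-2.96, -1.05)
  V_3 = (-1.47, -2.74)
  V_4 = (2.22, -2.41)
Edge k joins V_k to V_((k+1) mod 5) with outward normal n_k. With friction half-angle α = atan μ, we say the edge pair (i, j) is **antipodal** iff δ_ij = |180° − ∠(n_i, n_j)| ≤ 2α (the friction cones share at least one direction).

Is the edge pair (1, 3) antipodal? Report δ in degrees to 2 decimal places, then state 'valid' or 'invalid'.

δ = 39.39°, valid

α = atan 0.45 = 24.23°;  2α = 48.46°
edge 1: e_1 = (-4.05, -3.98);  n_1 = (-0.7009, +0.7132)
edge 3: e_3 = (+3.69, +0.33);  n_3 = (+0.0891, -0.9960)
∠(n_1, n_3) = 140.61°
δ = |180° − 140.61°| = 39.39°
39.39° ≤ 2α = 48.46°  →  valid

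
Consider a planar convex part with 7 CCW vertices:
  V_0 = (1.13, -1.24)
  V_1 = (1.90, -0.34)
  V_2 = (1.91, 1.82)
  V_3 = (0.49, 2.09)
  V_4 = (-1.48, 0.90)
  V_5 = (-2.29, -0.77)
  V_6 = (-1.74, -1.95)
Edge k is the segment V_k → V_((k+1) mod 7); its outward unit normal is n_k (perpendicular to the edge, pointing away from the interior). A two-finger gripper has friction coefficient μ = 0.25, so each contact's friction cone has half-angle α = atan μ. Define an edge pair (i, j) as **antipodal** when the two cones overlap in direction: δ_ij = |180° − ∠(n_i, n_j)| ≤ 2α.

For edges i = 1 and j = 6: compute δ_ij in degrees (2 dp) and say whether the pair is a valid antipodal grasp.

α = atan 0.25 = 14.04°;  2α = 28.07°
edge 1: e_1 = (+0.01, +2.16);  n_1 = (+1.0000, -0.0046)
edge 6: e_6 = (+2.87, +0.71);  n_6 = (+0.2401, -0.9707)
∠(n_1, n_6) = 75.84°
δ = |180° − 75.84°| = 104.16°
104.16° > 2α = 28.07°  →  invalid

δ = 104.16°, invalid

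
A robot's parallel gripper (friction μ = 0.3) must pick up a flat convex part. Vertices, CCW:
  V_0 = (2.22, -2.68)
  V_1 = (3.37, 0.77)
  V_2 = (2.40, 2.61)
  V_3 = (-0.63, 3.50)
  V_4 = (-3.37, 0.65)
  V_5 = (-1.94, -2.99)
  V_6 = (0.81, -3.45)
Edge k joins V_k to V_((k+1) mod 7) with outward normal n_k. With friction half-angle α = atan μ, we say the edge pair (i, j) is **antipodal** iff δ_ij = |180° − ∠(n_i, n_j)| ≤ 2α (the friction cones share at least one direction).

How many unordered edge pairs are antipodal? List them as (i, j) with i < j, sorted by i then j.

count = 4; pairs: (0,3), (1,4), (2,5), (3,6)

α = atan 0.3 = 16.70°;  2α = 33.40°
n_0 = (+0.9487, -0.3162)
n_1 = (+0.8846, +0.4663)
n_2 = (+0.2818, +0.9595)
n_3 = (-0.7209, +0.6931)
n_4 = (-0.9308, -0.3657)
n_5 = (-0.1650, -0.9863)
n_6 = (+0.4793, -0.8777)
  (0,1): δ = 133.77°  ·
  (0,2): δ = 87.93°  ·
  (0,3): δ = 25.44°  ✓
  (0,4): δ = 39.88°  ·
  (0,5): δ = 98.94°  ·
  (0,6): δ = 137.07°  ·
  (1,2): δ = 134.17°  ·
  (1,3): δ = 71.67°  ·
  (1,4): δ = 6.35°  ✓
  (1,5): δ = 52.71°  ·
  (1,6): δ = 90.84°  ·
  (2,3): δ = 117.50°  ·
  (2,4): δ = 52.18°  ·
  (2,5): δ = 6.87°  ✓
  (2,6): δ = 45.01°  ·
  (3,4): δ = 114.68°  ·
  (3,5): δ = 55.62°  ·
  (3,6): δ = 17.49°  ✓
  (4,5): δ = 120.94°  ·
  (4,6): δ = 82.81°  ·
  (5,6): δ = 141.86°  ·
antipodal pairs: 4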